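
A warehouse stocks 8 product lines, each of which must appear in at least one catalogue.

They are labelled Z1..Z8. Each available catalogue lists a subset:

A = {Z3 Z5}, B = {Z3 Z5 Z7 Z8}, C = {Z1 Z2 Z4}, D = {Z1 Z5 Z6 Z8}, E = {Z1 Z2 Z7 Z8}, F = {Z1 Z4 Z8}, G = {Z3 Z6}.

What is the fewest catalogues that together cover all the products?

Take {B, C, G}. Their union is {Z1, Z2, Z3, Z4, Z5, Z6, Z7, Z8}, which is all 8 products.
No 2 of the 7 catalogues cover everything (all 21 combinations miss at least one product), so 3 is optimal.

3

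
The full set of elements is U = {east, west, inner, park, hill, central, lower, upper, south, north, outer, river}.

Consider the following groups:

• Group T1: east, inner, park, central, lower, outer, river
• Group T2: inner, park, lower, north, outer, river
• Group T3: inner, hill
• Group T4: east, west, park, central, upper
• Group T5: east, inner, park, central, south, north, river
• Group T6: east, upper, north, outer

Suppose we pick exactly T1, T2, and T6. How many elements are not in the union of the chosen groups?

3

Union of T1, T2, T6 = {east, inner, park, central, lower, upper, north, outer, river}.
Not covered: west, hill, south — 3 elements.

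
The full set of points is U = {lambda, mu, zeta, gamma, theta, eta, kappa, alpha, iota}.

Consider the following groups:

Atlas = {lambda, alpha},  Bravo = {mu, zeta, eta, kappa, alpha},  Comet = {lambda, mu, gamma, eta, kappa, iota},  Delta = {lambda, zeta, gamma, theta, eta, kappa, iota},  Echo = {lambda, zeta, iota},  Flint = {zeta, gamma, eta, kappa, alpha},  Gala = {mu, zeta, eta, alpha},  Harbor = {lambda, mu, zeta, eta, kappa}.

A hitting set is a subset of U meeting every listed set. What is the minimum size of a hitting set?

2

Take H = {lambda, eta}. Each listed group contains at least one of these, so H is a hitting set of size 2.
No single point lies in every group, so at least 2 are needed and 2 is optimal.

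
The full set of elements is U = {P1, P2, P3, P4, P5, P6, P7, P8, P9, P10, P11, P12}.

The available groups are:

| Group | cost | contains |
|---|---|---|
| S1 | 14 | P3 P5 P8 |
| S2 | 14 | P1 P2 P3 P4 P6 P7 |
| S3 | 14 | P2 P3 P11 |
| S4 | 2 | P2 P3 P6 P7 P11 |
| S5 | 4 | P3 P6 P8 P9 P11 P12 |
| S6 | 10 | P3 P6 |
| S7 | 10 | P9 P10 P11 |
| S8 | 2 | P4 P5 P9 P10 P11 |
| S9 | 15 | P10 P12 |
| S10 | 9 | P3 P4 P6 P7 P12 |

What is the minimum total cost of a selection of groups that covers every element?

20

S2, S5, S8 together cover every element (S2 ∪ S5 ∪ S8 = {P1, P2, P3, P4, P5, P6, P7, P8, P9, P10, P11, P12}); total cost 14 + 4 + 2 = 20.
The greedy pick S4, S8, S5, S2 costs 22; no covering selection beats 20.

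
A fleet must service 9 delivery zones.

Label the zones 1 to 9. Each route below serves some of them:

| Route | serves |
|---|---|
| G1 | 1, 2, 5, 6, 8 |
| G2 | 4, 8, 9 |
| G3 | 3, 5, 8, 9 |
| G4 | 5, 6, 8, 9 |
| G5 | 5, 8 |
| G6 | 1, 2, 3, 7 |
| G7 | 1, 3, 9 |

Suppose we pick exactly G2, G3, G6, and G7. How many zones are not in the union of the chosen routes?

Union of G2, G3, G6, G7 = {1, 2, 3, 4, 5, 7, 8, 9}.
Not covered: 6 — 1 zone.

1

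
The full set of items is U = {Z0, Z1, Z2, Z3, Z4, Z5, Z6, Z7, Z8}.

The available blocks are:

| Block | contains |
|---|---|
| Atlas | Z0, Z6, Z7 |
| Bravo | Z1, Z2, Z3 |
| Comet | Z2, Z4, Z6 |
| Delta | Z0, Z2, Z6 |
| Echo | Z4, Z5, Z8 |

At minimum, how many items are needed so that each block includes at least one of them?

H = {Z0, Z2, Z4} meets every block (each contains at least one member of H), and |H| = 3.
The blocks Atlas, Bravo, Echo are pairwise disjoint, so any hitting set needs a separate item for each — at least 3. Hence 3 is optimal.

3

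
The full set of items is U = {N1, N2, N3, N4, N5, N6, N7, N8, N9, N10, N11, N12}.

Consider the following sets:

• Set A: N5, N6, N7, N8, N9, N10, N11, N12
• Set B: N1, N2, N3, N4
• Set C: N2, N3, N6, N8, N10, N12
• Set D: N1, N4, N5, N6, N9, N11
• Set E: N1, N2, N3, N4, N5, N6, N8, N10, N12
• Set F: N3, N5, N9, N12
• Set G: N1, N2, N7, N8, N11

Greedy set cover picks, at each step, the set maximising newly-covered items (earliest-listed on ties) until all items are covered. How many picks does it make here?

Greedy: pick E (covers 9 new) → pick A (covers 3 new). Total picks: 2.

2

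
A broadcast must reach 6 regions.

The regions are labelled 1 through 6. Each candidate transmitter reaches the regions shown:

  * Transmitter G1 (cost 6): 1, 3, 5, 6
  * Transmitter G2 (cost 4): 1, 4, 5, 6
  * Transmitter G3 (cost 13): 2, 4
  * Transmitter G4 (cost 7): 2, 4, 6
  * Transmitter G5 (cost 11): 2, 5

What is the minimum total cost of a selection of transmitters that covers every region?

G1, G4 together cover every region (G1 ∪ G4 = {1, 2, 3, 4, 5, 6}); total cost 6 + 7 = 13.
The greedy pick G2, G1, G4 costs 17; no covering selection beats 13.

13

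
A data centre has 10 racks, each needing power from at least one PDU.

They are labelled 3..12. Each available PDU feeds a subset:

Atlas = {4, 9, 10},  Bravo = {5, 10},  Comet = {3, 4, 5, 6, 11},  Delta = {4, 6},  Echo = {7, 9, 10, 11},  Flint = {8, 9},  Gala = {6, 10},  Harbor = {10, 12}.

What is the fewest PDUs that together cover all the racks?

4

Comet and Echo and Flint and Harbor together: Comet ∪ Echo ∪ Flint ∪ Harbor = {3, 4, 5, 6, 7, 8, 9, 10, 11, 12} — every rack is covered.
No 3 of the 8 PDUs cover everything (all 56 combinations miss at least one rack), so 4 is optimal.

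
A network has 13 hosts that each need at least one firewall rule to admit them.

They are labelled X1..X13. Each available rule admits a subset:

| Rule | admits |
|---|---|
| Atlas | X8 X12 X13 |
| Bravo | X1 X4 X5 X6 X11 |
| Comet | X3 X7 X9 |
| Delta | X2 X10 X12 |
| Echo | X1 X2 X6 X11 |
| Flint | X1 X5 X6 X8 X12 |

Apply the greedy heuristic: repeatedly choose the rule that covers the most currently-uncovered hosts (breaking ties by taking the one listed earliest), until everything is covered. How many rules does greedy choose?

4

Greedy: pick Bravo (covers 5 new) → pick Atlas (covers 3 new) → pick Comet (covers 3 new) → pick Delta (covers 2 new). Total picks: 4.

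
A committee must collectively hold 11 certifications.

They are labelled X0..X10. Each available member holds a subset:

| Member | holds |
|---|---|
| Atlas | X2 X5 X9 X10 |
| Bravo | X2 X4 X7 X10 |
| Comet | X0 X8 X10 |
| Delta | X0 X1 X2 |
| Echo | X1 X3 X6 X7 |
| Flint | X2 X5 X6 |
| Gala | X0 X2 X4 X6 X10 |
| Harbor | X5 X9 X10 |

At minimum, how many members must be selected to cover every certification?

4

Take {Atlas, Bravo, Comet, Echo}. Their union is {X0, X1, X2, X3, X4, X5, X6, X7, X8, X9, X10}, which is all 11 certifications.
No 3 of the 8 members cover everything (all 56 combinations miss at least one certification), so 4 is optimal.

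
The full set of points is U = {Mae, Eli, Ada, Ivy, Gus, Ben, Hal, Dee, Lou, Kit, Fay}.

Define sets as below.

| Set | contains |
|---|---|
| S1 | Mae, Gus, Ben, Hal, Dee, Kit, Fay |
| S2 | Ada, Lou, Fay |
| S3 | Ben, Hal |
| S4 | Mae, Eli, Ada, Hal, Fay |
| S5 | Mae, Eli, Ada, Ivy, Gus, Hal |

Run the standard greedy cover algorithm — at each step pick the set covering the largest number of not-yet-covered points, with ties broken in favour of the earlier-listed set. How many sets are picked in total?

Greedy: pick S1 (covers 7 new) → pick S5 (covers 3 new) → pick S2 (covers 1 new). Total picks: 3.

3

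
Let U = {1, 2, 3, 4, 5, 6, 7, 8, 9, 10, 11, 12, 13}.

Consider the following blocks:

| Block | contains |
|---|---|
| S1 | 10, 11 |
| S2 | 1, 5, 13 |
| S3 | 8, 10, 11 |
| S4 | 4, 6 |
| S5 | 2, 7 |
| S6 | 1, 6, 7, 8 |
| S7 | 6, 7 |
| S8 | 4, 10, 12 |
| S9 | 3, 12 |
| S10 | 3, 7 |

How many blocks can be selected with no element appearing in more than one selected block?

S2, S3, S4, S5, S9 are pairwise disjoint (S2={1,5,13}; S3={8,10,11}; S4={4,6}; S5={2,7}; S9={3,12}).
Every remaining block overlaps one of these, and no 6 of the listed blocks are pairwise disjoint, so 5 is the maximum.

5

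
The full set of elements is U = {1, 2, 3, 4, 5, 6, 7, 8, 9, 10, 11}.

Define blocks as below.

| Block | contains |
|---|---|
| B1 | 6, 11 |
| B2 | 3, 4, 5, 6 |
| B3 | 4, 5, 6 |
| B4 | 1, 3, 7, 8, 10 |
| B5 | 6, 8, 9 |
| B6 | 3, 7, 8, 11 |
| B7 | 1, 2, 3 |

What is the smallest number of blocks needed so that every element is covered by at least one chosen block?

B2, B4, B5, B6, and B7 cover everything between them: the union {1, 2, 3, 4, 5, 6, 7, 8, 9, 10, 11} is all of U.
No 4 of the 7 blocks cover everything (all 35 combinations miss at least one element), so 5 is optimal.

5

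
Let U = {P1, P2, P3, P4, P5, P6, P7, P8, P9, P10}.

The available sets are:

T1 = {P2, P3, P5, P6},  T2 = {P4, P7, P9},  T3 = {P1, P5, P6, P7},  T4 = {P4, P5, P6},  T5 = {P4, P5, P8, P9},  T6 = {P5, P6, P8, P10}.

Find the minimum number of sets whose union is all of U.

T1, T3, T5, and T6 cover everything between them: the union {P1, P2, P3, P4, P5, P6, P7, P8, P9, P10} is all of U.
No 3 of the 6 sets cover everything (all 20 combinations miss at least one point), so 4 is optimal.

4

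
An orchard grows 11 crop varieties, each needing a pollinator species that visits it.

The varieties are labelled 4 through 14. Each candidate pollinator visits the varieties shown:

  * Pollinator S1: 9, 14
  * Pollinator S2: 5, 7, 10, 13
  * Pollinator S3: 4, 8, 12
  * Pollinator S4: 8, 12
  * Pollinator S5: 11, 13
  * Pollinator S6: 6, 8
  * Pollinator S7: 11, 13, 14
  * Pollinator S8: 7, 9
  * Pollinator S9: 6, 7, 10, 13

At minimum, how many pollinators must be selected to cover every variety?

S2 and S3 and S7 and S8 and S9 together: S2 ∪ S3 ∪ S7 ∪ S8 ∪ S9 = {4, 5, 6, 7, 8, 9, 10, 11, 12, 13, 14} — every variety is covered.
No 4 of the 9 pollinators cover everything (all 126 combinations miss at least one variety), so 5 is optimal.

5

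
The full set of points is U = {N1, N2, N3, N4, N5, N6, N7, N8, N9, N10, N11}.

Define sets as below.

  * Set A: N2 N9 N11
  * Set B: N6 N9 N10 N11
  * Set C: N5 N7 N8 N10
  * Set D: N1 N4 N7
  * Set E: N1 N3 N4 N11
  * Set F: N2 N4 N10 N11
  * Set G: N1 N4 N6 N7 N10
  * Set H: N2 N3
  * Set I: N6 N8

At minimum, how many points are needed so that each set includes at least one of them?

Take T = {N1, N2, N8, N9}. Each listed set contains at least one of these, so T is a hitting set of size 4.
No choice of 3 points meets every set, so 4 is the minimum.

4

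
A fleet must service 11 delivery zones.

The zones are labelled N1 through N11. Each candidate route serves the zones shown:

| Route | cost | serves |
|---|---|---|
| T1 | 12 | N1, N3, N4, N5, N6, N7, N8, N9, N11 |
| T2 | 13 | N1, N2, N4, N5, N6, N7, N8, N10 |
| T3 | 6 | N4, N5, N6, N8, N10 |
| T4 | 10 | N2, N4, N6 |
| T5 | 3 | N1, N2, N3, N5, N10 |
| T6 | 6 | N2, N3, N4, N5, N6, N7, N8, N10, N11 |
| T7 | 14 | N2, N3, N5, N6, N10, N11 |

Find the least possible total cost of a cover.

15

T1, T5 together cover every zone (T1 ∪ T5 = {N1, N2, N3, N4, N5, N6, N7, N8, N9, N10, N11}); total cost 12 + 3 = 15.
The greedy pick T5, T6, T1 costs 21; no covering selection beats 15.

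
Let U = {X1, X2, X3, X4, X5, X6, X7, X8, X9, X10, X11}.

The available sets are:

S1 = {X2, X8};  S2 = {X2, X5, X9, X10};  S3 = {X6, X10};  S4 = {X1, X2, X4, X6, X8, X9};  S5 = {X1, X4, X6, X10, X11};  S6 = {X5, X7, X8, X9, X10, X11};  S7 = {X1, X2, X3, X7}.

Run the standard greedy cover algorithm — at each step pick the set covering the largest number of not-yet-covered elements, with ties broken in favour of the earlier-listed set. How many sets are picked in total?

Greedy: pick S4 (covers 6 new) → pick S6 (covers 4 new) → pick S7 (covers 1 new). Total picks: 3.

3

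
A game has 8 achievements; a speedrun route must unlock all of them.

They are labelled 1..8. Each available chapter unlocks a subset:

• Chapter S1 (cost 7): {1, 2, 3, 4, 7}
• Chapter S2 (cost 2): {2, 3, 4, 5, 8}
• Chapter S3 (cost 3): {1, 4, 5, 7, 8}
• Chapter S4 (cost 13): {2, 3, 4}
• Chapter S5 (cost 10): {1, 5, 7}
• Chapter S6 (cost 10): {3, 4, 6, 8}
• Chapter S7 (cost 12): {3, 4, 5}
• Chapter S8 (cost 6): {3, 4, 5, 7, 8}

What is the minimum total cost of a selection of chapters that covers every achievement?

15

S2, S3, S6 together cover every achievement (S2 ∪ S3 ∪ S6 = {1, 2, 3, 4, 5, 6, 7, 8}); total cost 2 + 3 + 10 = 15.
No covering selection has total cost below 15.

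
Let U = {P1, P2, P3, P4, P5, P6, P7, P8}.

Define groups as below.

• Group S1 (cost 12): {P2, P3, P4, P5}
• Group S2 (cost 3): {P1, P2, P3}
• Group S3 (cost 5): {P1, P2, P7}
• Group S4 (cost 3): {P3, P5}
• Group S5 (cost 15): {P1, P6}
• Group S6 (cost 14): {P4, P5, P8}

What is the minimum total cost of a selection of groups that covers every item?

37

S2, S3, S5, S6 together cover every item (S2 ∪ S3 ∪ S5 ∪ S6 = {P1, P2, P3, P4, P5, P6, P7, P8}); total cost 3 + 5 + 15 + 14 = 37.
The greedy pick S2, S4, S3, S6, S5 costs 40; no covering selection beats 37.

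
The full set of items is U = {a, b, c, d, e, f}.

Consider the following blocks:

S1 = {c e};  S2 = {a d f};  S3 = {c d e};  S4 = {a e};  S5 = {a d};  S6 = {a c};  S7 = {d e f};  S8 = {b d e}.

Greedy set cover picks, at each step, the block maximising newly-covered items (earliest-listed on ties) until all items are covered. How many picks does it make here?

Greedy: pick S2 (covers 3 new) → pick S1 (covers 2 new) → pick S8 (covers 1 new). Total picks: 3.

3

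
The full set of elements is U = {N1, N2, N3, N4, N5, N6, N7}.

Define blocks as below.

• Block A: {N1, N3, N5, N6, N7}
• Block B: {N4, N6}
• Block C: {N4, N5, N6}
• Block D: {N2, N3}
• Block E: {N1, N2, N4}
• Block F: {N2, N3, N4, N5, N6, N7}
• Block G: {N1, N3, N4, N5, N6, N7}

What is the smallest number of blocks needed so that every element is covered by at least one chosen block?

2

E and F together: E ∪ F = {N1, N2, N3, N4, N5, N6, N7} — every element is covered.
No single block has all 7 elements (the largest, F, has 6), so 2 is optimal.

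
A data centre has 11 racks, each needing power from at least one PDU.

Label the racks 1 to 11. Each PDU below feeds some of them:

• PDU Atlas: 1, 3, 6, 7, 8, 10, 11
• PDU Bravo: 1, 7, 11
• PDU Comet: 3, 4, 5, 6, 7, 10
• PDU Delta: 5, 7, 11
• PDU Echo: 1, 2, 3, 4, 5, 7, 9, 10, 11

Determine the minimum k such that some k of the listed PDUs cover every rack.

2

Atlas and Echo together: Atlas ∪ Echo = {1, 2, 3, 4, 5, 6, 7, 8, 9, 10, 11} — every rack is covered.
No single PDU has all 11 racks (the largest, Echo, has 9), so 2 is optimal.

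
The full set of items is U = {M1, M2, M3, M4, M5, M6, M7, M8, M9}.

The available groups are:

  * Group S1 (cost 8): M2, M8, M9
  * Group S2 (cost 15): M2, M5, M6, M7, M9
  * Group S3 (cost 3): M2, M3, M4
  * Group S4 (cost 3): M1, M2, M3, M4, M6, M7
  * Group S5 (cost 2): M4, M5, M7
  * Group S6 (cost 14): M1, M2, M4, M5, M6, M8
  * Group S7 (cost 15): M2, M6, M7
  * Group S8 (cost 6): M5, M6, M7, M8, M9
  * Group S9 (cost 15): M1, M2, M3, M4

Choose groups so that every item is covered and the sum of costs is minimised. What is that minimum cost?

S4, S8 together cover every item (S4 ∪ S8 = {M1, M2, M3, M4, M5, M6, M7, M8, M9}); total cost 3 + 6 = 9.
The greedy pick S4, S5, S8 costs 11; no covering selection beats 9.

9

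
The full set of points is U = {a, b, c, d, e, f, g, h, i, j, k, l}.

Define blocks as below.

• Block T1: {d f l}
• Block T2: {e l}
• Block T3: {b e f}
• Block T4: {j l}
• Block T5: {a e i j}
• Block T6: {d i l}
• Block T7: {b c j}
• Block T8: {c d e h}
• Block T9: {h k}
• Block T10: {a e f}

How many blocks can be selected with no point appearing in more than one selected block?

T6, T7, T9, T10 are pairwise disjoint (T6={d,i,l}; T7={b,c,j}; T9={h,k}; T10={a,e,f}).
Every remaining block overlaps one of these, and no 5 of the listed blocks are pairwise disjoint, so 4 is the maximum.

4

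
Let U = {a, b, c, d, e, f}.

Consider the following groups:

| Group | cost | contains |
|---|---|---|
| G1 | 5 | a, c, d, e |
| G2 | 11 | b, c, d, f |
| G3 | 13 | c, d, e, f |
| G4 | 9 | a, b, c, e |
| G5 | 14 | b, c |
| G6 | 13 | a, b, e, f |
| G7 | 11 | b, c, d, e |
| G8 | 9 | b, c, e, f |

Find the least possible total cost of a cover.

14

G1, G8 together cover every item (G1 ∪ G8 = {a, b, c, d, e, f}); total cost 5 + 9 = 14.
No covering selection has total cost below 14.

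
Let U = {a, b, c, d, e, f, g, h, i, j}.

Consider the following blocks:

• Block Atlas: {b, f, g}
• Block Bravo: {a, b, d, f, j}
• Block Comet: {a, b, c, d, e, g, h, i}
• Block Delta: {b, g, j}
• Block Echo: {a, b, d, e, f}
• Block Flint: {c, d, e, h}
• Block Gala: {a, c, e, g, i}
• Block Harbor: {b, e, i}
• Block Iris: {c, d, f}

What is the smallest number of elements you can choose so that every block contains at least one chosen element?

Take T = {b, c}. Each listed block contains at least one of these, so T is a hitting set of size 2.
The blocks Delta, Flint are pairwise disjoint, so any hitting set needs a separate element for each — at least 2. Hence 2 is optimal.

2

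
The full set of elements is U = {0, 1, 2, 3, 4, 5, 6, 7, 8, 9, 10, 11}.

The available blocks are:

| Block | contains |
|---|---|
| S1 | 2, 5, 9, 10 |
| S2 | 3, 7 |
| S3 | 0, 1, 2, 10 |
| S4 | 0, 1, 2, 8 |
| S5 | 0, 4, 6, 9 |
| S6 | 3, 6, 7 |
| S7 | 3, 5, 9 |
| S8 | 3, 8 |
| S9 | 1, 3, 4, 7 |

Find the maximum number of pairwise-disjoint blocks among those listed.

2

S1, S8 are pairwise disjoint (S1={2,5,9,10}; S8={3,8}).
Every remaining block overlaps one of these, and no 3 of the listed blocks are pairwise disjoint, so 2 is the maximum.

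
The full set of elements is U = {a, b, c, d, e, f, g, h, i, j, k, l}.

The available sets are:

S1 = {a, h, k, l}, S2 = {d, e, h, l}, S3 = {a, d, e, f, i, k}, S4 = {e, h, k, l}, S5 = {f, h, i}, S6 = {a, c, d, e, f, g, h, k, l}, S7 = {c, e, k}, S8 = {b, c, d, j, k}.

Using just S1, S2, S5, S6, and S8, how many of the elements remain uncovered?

Union of S1, S2, S5, S6, S8 = {a, b, c, d, e, f, g, h, i, j, k, l} — that's every element, so 0 are uncovered.

0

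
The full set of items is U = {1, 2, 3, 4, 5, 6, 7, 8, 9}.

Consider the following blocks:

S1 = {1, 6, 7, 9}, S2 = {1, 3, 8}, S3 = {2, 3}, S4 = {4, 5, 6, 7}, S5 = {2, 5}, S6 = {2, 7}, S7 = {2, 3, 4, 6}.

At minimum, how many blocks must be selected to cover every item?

S1 and S2 and S4 and S5 together: S1 ∪ S2 ∪ S4 ∪ S5 = {1, 2, 3, 4, 5, 6, 7, 8, 9} — every item is covered.
No 3 of the 7 blocks cover everything (all 35 combinations miss at least one item), so 4 is optimal.

4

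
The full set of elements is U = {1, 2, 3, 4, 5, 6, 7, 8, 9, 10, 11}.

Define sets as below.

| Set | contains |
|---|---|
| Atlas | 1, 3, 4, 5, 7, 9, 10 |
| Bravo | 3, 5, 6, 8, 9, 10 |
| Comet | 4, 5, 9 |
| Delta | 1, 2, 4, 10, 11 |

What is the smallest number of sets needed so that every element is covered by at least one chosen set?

Atlas, Bravo, and Delta cover everything between them: the union {1, 2, 3, 4, 5, 6, 7, 8, 9, 10, 11} is all of U.
Only Delta contains 2, so Delta is forced; the remaining 6 elements need at least 2 more sets (each remaining set adds at most 5) — so at least 3 sets are needed, and 3 is optimal.

3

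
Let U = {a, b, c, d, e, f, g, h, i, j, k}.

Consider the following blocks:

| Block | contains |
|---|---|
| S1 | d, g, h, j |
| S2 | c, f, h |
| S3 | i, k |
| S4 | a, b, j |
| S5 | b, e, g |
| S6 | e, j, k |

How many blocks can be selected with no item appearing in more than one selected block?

3

S2, S3, S4 are pairwise disjoint (S2={c,f,h}; S3={i,k}; S4={a,b,j}).
Every remaining block overlaps one of these, and no 4 of the listed blocks are pairwise disjoint, so 3 is the maximum.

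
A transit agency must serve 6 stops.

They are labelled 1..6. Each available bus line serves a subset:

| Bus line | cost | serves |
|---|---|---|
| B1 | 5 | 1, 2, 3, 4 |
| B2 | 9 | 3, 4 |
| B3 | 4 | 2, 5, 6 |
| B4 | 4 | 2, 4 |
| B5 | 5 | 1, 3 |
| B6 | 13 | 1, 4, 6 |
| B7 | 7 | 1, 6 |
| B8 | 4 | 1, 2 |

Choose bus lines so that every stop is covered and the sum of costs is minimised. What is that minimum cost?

9

B1, B3 together cover every stop (B1 ∪ B3 = {1, 2, 3, 4, 5, 6}); total cost 5 + 4 = 9.
No covering selection has total cost below 9.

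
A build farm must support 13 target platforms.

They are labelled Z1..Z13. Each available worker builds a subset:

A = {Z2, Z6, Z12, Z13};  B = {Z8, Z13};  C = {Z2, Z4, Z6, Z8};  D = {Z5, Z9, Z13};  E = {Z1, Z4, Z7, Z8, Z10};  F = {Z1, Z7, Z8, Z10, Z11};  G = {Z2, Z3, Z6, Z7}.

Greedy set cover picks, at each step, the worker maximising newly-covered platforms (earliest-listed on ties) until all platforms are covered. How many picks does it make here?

5

Greedy: pick E (covers 5 new) → pick A (covers 4 new) → pick D (covers 2 new) → pick F (covers 1 new) → pick G (covers 1 new). Total picks: 5.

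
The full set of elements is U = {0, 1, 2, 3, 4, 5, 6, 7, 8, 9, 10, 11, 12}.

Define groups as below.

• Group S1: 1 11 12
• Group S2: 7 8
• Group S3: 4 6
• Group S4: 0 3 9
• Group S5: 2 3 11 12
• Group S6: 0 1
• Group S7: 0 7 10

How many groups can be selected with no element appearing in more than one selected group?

S2, S3, S5, S6 are pairwise disjoint (S2={7,8}; S3={4,6}; S5={2,3,11,12}; S6={0,1}).
Every remaining group overlaps one of these, and no 5 of the listed groups are pairwise disjoint, so 4 is the maximum.

4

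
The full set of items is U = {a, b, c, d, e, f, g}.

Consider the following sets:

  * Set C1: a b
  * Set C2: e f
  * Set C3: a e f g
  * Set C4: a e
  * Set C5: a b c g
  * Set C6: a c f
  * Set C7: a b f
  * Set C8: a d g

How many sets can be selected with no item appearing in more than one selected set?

C2, C8 are pairwise disjoint (C2={e,f}; C8={a,d,g}).
Every remaining set overlaps one of these, and no 3 of the listed sets are pairwise disjoint, so 2 is the maximum.

2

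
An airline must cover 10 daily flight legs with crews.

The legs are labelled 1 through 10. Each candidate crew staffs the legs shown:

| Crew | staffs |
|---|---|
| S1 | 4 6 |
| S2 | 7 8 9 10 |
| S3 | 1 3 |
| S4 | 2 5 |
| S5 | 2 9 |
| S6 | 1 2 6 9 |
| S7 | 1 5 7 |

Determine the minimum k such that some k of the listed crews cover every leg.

S1 and S2 and S3 and S4 together: S1 ∪ S2 ∪ S3 ∪ S4 = {1, 2, 3, 4, 5, 6, 7, 8, 9, 10} — every leg is covered.
No 3 of the 7 crews cover everything (all 35 combinations miss at least one leg), so 4 is optimal.

4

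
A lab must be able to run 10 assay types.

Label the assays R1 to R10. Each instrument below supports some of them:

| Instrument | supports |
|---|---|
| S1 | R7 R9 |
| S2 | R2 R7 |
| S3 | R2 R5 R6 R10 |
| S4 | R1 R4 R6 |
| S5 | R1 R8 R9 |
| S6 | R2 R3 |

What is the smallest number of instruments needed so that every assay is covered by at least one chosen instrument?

5

Take {S2, S3, S4, S5, S6}. Their union is {R1, R2, R3, R4, R5, R6, R7, R8, R9, R10}, which is all 10 assays.
No 4 of the 6 instruments cover everything (all 15 combinations miss at least one assay), so 5 is optimal.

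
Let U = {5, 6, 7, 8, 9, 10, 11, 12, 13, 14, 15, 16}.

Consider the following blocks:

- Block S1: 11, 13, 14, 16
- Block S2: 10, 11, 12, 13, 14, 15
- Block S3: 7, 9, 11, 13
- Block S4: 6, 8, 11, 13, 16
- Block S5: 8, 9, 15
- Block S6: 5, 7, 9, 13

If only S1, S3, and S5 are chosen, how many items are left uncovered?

Union of S1, S3, S5 = {7, 8, 9, 11, 13, 14, 15, 16}.
Not covered: 5, 6, 10, 12 — 4 items.

4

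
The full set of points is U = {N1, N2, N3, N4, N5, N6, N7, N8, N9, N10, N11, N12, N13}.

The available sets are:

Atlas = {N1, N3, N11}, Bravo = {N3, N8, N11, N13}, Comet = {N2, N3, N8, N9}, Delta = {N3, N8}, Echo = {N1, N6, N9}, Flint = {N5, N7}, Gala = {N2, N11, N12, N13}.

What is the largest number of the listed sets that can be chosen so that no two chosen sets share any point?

Delta, Echo, Flint, Gala are pairwise disjoint (Delta={N3,N8}; Echo={N1,N6,N9}; Flint={N5,N7}; Gala={N2,N11,N12,N13}).
Every remaining set overlaps one of these, and no 5 of the listed sets are pairwise disjoint, so 4 is the maximum.

4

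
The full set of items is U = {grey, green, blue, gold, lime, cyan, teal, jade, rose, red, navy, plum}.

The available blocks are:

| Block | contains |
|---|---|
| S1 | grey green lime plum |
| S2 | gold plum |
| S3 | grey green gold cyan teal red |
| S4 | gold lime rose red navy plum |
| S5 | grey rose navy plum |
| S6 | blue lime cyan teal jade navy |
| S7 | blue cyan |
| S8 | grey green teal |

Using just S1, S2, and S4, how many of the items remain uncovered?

Union of S1, S2, S4 = {grey, green, gold, lime, rose, red, navy, plum}.
Not covered: blue, cyan, teal, jade — 4 items.

4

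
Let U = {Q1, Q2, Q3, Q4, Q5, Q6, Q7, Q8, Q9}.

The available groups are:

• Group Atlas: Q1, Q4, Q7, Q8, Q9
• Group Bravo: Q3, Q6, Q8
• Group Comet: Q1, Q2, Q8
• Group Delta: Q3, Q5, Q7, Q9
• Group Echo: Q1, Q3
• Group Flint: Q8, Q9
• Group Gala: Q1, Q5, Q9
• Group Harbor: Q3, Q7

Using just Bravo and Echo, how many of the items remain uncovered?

5

Union of Bravo, Echo = {Q1, Q3, Q6, Q8}.
Not covered: Q2, Q4, Q5, Q7, Q9 — 5 items.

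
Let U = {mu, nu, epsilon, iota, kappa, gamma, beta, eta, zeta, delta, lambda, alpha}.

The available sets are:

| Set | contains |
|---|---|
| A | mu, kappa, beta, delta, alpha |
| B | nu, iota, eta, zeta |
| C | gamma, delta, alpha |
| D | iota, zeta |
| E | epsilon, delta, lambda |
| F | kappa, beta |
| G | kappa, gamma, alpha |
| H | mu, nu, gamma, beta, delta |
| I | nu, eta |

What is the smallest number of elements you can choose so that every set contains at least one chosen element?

4

The 4 elements {nu, kappa, zeta, delta} hit every set.
The sets C, D, F, I are pairwise disjoint, so any hitting set needs a separate element for each — at least 4. Hence 4 is optimal.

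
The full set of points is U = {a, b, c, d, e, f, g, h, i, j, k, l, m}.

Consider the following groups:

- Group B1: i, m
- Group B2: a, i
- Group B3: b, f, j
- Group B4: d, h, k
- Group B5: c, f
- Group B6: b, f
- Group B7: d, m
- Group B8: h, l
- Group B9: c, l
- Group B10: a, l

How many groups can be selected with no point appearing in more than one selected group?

4

B1, B4, B6, B9 are pairwise disjoint (B1={i,m}; B4={d,h,k}; B6={b,f}; B9={c,l}).
Every remaining group overlaps one of these, and no 5 of the listed groups are pairwise disjoint, so 4 is the maximum.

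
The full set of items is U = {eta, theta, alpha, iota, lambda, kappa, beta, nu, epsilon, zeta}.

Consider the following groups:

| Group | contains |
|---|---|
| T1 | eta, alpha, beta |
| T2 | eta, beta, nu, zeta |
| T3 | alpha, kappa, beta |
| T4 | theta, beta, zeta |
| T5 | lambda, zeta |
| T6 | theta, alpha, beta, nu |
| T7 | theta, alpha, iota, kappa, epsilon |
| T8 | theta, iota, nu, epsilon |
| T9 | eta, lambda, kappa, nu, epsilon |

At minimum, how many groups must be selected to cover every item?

T4, T7, and T9 cover everything between them: the union {eta, theta, alpha, iota, lambda, kappa, beta, nu, epsilon, zeta} is all of U.
No 2 of the 9 groups cover everything (all 36 combinations miss at least one item), so 3 is optimal.

3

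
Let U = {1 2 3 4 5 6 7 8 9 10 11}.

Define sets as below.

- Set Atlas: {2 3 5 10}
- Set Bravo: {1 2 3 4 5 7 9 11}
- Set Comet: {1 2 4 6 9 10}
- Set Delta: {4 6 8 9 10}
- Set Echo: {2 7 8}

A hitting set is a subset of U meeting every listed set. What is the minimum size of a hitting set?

2

H = {7, 10} meets every set (each contains at least one member of H), and |H| = 2.
No single point lies in every set, so at least 2 are needed and 2 is optimal.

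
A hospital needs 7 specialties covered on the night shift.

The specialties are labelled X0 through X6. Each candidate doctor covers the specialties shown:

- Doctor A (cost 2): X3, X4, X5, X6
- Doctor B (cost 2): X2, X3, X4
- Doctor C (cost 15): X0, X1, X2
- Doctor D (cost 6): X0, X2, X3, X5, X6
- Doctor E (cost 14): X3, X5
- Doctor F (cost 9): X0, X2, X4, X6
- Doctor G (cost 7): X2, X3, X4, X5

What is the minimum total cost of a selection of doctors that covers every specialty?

17

A, C together cover every specialty (A ∪ C = {X0, X1, X2, X3, X4, X5, X6}); total cost 2 + 15 = 17.
The greedy pick A, B, D, C costs 25; no covering selection beats 17.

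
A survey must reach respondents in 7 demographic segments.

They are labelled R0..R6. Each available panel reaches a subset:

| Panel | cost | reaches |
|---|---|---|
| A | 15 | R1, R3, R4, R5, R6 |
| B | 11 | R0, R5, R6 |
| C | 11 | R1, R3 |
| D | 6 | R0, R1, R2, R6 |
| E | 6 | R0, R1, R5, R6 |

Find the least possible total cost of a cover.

21

A, D together cover every segment (A ∪ D = {R0, R1, R2, R3, R4, R5, R6}); total cost 15 + 6 = 21.
No covering selection has total cost below 21.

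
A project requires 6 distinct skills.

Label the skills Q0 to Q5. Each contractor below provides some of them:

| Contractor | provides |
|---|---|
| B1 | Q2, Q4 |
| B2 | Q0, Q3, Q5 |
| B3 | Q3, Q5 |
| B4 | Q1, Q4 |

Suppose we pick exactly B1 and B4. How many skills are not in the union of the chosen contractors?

3

Union of B1, B4 = {Q1, Q2, Q4}.
Not covered: Q0, Q3, Q5 — 3 skills.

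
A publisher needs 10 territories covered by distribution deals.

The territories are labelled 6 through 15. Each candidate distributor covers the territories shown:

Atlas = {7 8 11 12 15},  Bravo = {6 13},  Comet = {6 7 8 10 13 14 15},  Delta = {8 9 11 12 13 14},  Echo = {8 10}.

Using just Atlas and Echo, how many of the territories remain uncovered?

4

Union of Atlas, Echo = {7, 8, 10, 11, 12, 15}.
Not covered: 6, 9, 13, 14 — 4 territories.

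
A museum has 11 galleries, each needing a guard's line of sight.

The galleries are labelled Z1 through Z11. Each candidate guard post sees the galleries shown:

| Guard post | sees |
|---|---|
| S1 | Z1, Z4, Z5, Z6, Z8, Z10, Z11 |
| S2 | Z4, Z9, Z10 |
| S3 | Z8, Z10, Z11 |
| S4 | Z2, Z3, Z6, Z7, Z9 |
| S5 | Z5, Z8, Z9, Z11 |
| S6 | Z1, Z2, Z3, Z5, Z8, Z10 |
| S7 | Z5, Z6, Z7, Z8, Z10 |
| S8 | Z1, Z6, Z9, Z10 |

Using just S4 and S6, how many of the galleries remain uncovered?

Union of S4, S6 = {Z1, Z2, Z3, Z5, Z6, Z7, Z8, Z9, Z10}.
Not covered: Z4, Z11 — 2 galleries.

2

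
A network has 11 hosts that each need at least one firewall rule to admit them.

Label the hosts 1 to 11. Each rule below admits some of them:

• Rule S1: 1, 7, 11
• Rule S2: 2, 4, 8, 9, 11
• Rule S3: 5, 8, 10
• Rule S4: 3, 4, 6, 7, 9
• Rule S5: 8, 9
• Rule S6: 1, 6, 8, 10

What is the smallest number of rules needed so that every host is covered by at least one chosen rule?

4

Take {S1, S2, S3, S4}. Their union is {1, 2, 3, 4, 5, 6, 7, 8, 9, 10, 11}, which is all 11 hosts.
No 3 of the 6 rules cover everything (all 20 combinations miss at least one host), so 4 is optimal.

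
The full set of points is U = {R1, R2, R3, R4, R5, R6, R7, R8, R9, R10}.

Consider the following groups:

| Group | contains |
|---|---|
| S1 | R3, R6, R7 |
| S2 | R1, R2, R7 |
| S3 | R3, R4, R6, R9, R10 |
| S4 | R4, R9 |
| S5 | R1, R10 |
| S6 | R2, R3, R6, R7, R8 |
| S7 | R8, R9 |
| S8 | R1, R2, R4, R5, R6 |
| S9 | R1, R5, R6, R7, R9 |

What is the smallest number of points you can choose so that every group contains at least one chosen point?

The 3 points {R1, R7, R9} hit every group.
The groups S1, S5, S7 are pairwise disjoint, so any hitting set needs a separate point for each — at least 3. Hence 3 is optimal.

3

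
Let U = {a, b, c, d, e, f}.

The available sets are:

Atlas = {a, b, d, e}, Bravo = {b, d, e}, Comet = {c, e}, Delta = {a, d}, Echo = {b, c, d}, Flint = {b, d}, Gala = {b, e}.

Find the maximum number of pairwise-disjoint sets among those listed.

Delta, Gala are pairwise disjoint (Delta={a,d}; Gala={b,e}).
Every remaining set overlaps one of these, and no 3 of the listed sets are pairwise disjoint, so 2 is the maximum.

2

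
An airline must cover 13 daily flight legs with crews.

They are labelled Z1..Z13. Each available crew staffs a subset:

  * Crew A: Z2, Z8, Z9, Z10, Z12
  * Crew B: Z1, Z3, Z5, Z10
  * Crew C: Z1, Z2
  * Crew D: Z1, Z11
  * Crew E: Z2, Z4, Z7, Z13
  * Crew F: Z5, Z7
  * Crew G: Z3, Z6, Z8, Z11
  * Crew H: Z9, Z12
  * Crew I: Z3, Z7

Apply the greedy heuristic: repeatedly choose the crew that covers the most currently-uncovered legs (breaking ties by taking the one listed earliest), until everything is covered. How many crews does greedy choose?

4

Greedy: pick A (covers 5 new) → pick B (covers 3 new) → pick E (covers 3 new) → pick G (covers 2 new). Total picks: 4.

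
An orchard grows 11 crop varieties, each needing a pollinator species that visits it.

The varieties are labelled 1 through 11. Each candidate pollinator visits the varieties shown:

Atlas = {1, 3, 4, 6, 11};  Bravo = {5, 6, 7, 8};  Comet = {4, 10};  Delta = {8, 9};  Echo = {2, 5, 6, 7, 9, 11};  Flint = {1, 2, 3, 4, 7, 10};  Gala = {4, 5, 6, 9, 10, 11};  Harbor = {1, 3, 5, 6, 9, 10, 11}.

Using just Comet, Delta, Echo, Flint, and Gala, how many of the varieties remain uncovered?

0

Union of Comet, Delta, Echo, Flint, Gala = {1, 2, 3, 4, 5, 6, 7, 8, 9, 10, 11} — that's every variety, so 0 are uncovered.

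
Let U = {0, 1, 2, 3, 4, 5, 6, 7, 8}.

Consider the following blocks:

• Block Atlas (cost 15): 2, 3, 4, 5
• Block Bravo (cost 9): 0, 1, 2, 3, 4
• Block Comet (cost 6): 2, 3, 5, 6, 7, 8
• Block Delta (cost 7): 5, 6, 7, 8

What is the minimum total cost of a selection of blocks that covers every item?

15

Bravo, Comet together cover every item (Bravo ∪ Comet = {0, 1, 2, 3, 4, 5, 6, 7, 8}); total cost 9 + 6 = 15.
No covering selection has total cost below 15.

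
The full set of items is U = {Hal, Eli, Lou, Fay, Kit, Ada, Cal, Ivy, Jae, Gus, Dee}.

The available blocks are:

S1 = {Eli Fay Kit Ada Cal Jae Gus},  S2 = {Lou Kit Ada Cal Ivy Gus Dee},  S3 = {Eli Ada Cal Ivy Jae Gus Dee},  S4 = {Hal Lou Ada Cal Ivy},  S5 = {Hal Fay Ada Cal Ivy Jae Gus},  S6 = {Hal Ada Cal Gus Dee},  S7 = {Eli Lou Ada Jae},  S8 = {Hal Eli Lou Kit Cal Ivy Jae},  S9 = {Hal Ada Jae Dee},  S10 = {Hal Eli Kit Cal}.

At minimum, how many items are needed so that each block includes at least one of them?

2

The 2 items {Cal, Jae} hit every block.
No single item lies in every block, so at least 2 are needed and 2 is optimal.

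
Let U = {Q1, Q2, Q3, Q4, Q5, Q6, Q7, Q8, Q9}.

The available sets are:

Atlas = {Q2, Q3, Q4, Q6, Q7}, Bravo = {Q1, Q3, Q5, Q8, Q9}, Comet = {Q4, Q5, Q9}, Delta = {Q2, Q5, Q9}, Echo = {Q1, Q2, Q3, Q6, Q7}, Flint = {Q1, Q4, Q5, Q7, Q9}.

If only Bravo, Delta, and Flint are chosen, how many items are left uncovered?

Union of Bravo, Delta, Flint = {Q1, Q2, Q3, Q4, Q5, Q7, Q8, Q9}.
Not covered: Q6 — 1 item.

1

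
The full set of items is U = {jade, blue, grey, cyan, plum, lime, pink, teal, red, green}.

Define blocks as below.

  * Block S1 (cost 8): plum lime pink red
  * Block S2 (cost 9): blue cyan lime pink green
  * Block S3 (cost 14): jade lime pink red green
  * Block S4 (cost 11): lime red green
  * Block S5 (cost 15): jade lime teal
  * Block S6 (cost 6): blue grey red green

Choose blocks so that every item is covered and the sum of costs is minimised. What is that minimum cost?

38

S1, S2, S5, S6 together cover every item (S1 ∪ S2 ∪ S5 ∪ S6 = {jade, blue, grey, cyan, plum, lime, pink, teal, red, green}); total cost 8 + 9 + 15 + 6 = 38.
No covering selection has total cost below 38.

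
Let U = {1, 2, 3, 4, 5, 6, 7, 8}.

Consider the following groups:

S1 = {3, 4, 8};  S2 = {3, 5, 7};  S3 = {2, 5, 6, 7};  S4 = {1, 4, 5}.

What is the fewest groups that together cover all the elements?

Take {S1, S3, S4}. Their union is {1, 2, 3, 4, 5, 6, 7, 8}, which is all 8 elements.
Only S4 contains 1, so S4 is forced; the remaining 5 elements need at least 2 more groups (each remaining group adds at most 3) — so at least 3 groups are needed, and 3 is optimal.

3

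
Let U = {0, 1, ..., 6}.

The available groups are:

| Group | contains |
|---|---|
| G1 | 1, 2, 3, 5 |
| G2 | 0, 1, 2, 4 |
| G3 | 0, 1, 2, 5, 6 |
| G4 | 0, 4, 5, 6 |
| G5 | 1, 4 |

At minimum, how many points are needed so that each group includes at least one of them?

2

H = {0, 1} meets every group (each contains at least one member of H), and |H| = 2.
No single point lies in every group, so at least 2 are needed and 2 is optimal.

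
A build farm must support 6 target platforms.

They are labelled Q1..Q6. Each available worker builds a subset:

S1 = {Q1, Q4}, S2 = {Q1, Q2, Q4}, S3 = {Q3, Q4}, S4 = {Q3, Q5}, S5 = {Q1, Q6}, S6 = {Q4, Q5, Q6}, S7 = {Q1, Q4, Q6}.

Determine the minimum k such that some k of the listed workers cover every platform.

3

S2 and S4 and S6 together: S2 ∪ S4 ∪ S6 = {Q1, Q2, Q3, Q4, Q5, Q6} — every platform is covered.
Only S2 contains Q2, so S2 is forced; the remaining 3 platforms need at least 2 more workers (each remaining worker adds at most 2) — so at least 3 workers are needed, and 3 is optimal.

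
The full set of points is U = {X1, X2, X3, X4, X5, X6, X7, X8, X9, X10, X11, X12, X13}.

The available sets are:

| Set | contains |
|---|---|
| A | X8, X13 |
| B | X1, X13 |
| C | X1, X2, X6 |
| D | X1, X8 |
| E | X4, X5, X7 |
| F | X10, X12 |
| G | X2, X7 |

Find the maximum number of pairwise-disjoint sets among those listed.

4

A, C, E, F are pairwise disjoint (A={X8,X13}; C={X1,X2,X6}; E={X4,X5,X7}; F={X10,X12}).
Every remaining set overlaps one of these, and no 5 of the listed sets are pairwise disjoint, so 4 is the maximum.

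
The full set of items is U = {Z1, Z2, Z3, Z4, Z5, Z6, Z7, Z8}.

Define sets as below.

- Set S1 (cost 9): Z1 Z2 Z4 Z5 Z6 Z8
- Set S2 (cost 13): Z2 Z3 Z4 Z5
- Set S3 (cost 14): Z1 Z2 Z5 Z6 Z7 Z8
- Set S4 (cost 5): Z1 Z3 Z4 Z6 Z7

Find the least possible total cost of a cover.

14

S1, S4 together cover every item (S1 ∪ S4 = {Z1, Z2, Z3, Z4, Z5, Z6, Z7, Z8}); total cost 9 + 5 = 14.
No covering selection has total cost below 14.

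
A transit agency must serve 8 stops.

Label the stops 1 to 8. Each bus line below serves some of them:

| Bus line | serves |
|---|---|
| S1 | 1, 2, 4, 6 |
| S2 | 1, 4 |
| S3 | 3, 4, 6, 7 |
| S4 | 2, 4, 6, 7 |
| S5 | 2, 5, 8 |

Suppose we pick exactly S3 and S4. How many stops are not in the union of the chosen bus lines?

3

Union of S3, S4 = {2, 3, 4, 6, 7}.
Not covered: 1, 5, 8 — 3 stops.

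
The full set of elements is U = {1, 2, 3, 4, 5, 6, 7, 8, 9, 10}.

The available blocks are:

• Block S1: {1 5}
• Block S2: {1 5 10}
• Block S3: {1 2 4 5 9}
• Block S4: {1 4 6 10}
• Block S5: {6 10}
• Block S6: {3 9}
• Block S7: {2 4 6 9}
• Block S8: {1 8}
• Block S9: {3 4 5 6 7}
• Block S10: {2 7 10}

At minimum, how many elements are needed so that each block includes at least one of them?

4

The 4 elements {1, 3, 6, 10} hit every block.
No choice of 3 elements meets every block, so 4 is the minimum.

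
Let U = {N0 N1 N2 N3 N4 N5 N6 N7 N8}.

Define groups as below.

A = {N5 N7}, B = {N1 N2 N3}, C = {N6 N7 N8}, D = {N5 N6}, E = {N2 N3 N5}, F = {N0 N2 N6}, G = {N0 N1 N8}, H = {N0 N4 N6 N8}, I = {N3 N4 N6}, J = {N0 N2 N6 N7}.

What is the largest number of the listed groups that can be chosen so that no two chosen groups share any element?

3

A, G, I are pairwise disjoint (A={N5,N7}; G={N0,N1,N8}; I={N3,N4,N6}).
Every remaining group overlaps one of these, and no 4 of the listed groups are pairwise disjoint, so 3 is the maximum.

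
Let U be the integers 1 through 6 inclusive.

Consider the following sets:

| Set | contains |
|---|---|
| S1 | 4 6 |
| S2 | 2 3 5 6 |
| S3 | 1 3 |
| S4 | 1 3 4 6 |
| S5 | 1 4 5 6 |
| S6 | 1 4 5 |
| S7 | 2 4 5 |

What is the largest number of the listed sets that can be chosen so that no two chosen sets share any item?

2

S3, S7 are pairwise disjoint (S3={1,3}; S7={2,4,5}).
Every remaining set overlaps one of these, and no 3 of the listed sets are pairwise disjoint, so 2 is the maximum.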